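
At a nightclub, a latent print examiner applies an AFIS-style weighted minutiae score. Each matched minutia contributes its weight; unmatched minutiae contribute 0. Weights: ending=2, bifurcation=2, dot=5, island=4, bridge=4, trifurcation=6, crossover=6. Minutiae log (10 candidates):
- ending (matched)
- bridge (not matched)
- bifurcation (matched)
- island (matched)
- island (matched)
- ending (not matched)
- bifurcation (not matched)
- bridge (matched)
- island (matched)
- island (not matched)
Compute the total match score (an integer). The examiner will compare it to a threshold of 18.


Weighted minutiae match score:
  ending: matched, +2 (running total 2)
  bridge: not matched, +0
  bifurcation: matched, +2 (running total 4)
  island: matched, +4 (running total 8)
  island: matched, +4 (running total 12)
  ending: not matched, +0
  bifurcation: not matched, +0
  bridge: matched, +4 (running total 16)
  island: matched, +4 (running total 20)
  island: not matched, +0
Total score = 20
Threshold = 18; verdict = identification

20


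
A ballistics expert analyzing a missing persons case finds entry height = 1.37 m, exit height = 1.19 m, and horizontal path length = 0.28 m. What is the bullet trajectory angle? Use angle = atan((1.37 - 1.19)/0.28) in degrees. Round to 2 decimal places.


Bullet trajectory angle:
Height difference = 1.37 - 1.19 = 0.18 m
angle = atan(0.18 / 0.28)
angle = atan(0.642857)
angle = 32.74 degrees

32.74


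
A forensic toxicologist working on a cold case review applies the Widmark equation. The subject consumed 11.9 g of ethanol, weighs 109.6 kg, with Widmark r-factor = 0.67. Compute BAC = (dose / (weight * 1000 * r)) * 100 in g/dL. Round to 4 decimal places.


Applying the Widmark formula:
BAC = (dose_g / (body_wt * 1000 * r)) * 100
Denominator = 109.6 * 1000 * 0.67 = 73432
BAC = (11.9 / 73432) * 100
BAC = 0.0162 g/dL

0.0162


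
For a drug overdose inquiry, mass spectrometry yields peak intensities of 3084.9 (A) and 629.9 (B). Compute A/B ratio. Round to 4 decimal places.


Spectral peak ratio:
Peak A = 3084.9 counts
Peak B = 629.9 counts
Ratio = 3084.9 / 629.9 = 4.8974

4.8974


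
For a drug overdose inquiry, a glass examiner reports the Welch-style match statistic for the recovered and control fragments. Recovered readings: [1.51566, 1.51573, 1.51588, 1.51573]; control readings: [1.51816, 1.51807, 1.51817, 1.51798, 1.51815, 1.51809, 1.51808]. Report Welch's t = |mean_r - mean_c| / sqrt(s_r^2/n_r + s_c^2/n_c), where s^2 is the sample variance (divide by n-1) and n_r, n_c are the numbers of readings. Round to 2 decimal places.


Welch's t-criterion for glass RI comparison:
Recovered mean = sum / n_r = 6.063 / 4 = 1.51575
Control mean = sum / n_c = 10.6267 / 7 = 1.5181
Recovered sample variance s_r^2 = 8.6e-09
Control sample variance s_c^2 = 4.46667e-09
Welch SE (unpooled) = sqrt(s_r^2/n_r + s_c^2/n_c) = sqrt(2.15e-09 + 6.38095e-10) = sqrt(2.78809e-09) = 5.28024e-05
|mean_r - mean_c| = 0.00235
t = 0.00235 / 5.28024e-05 = 44.51

44.51


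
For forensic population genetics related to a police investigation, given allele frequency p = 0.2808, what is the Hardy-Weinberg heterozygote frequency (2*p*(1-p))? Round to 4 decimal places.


Hardy-Weinberg heterozygote frequency:
q = 1 - p = 1 - 0.2808 = 0.7192
2pq = 2 * 0.2808 * 0.7192 = 0.4039

0.4039


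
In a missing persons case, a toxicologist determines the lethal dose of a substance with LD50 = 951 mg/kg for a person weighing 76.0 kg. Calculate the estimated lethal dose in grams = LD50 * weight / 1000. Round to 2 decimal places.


Lethal dose calculation:
Lethal dose = LD50 * body_weight / 1000
= 951 * 76.0 / 1000
= 72276 / 1000
= 72.28 g

72.28


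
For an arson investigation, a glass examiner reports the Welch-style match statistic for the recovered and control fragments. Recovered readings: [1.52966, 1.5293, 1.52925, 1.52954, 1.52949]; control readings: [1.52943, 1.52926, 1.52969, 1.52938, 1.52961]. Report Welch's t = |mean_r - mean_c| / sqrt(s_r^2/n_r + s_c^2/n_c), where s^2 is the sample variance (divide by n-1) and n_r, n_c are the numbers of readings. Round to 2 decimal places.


Welch's t-criterion for glass RI comparison:
Recovered mean = sum / n_r = 7.64724 / 5 = 1.529448
Control mean = sum / n_c = 7.64737 / 5 = 1.529474
Recovered sample variance s_r^2 = 2.907e-08
Control sample variance s_c^2 = 3.043e-08
Welch SE (unpooled) = sqrt(s_r^2/n_r + s_c^2/n_c) = sqrt(5.814e-09 + 6.086e-09) = sqrt(1.19e-08) = 0.000109087
|mean_r - mean_c| = 2.6e-05
t = 2.6e-05 / 0.000109087 = 0.24

0.24


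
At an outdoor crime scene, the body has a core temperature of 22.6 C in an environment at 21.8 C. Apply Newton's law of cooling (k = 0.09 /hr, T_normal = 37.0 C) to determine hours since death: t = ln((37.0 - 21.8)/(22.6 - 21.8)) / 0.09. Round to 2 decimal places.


Using Newton's law of cooling:
t = ln((T_normal - T_ambient) / (T_body - T_ambient)) / k
T_normal - T_ambient = 15.2
T_body - T_ambient = 0.8
Ratio = 19
ln(ratio) = 2.944439
t = 2.944439 / 0.09 = 32.72 hours

32.72


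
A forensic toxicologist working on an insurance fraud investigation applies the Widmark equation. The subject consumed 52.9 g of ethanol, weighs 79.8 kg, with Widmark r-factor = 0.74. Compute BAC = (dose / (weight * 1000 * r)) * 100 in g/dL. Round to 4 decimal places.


Applying the Widmark formula:
BAC = (dose_g / (body_wt * 1000 * r)) * 100
Denominator = 79.8 * 1000 * 0.74 = 59052
BAC = (52.9 / 59052) * 100
BAC = 0.0896 g/dL

0.0896


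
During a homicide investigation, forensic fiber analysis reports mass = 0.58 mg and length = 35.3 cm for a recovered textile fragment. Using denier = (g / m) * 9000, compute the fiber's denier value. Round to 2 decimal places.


Denier calculation:
Mass in grams = 0.58 mg / 1000 = 0.00058 g
Length in meters = 35.3 cm / 100 = 0.353 m
Linear density = mass / length = 0.00058 / 0.353 = 0.00164306 g/m
Denier = (g/m) * 9000 = 0.00164306 * 9000 = 14.79

14.79


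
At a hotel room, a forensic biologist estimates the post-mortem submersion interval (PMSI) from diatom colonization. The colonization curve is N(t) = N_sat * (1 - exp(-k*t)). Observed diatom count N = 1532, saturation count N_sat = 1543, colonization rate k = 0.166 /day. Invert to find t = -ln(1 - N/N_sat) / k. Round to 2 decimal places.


PMSI from diatom colonization curve:
N / N_sat = 1532 / 1543 = 0.992871
1 - N/N_sat = 0.007129
ln(1 - N/N_sat) = -4.943584
t = -ln(1 - N/N_sat) / k = -(-4.943584) / 0.166 = 29.78 days

29.78


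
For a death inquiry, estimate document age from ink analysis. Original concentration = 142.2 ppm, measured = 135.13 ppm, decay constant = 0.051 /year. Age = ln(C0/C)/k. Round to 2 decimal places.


Document age estimation:
C0/C = 142.2 / 135.13 = 1.05232
ln(C0/C) = 0.050997
t = 0.050997 / 0.051 = 1.00 years

1.00


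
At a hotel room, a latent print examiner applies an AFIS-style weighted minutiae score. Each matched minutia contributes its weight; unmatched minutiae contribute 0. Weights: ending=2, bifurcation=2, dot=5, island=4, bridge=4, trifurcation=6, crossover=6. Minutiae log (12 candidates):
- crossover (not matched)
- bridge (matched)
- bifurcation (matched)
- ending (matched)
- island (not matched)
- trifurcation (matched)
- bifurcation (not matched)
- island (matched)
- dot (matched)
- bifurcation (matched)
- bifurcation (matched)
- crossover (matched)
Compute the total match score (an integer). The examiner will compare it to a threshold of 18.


Weighted minutiae match score:
  crossover: not matched, +0
  bridge: matched, +4 (running total 4)
  bifurcation: matched, +2 (running total 6)
  ending: matched, +2 (running total 8)
  island: not matched, +0
  trifurcation: matched, +6 (running total 14)
  bifurcation: not matched, +0
  island: matched, +4 (running total 18)
  dot: matched, +5 (running total 23)
  bifurcation: matched, +2 (running total 25)
  bifurcation: matched, +2 (running total 27)
  crossover: matched, +6 (running total 33)
Total score = 33
Threshold = 18; verdict = identification

33


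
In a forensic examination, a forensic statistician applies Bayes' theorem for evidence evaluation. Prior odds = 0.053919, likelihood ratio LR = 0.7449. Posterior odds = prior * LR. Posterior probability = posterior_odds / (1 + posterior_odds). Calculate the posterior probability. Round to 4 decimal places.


Bayesian evidence evaluation:
Posterior odds = prior_odds * LR = 0.053919 * 0.7449 = 0.04016426
Posterior probability = posterior_odds / (1 + posterior_odds)
= 0.04016426 / (1 + 0.04016426)
= 0.04016426 / 1.04016426
= 0.0386

0.0386


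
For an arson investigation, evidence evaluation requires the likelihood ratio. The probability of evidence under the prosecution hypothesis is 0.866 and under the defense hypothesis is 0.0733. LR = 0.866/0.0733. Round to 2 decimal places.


Likelihood ratio calculation:
LR = P(E|Hp) / P(E|Hd)
LR = 0.866 / 0.0733
LR = 11.81

11.81


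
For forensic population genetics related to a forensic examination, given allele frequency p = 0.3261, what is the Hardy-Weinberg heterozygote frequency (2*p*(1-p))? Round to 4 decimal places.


Hardy-Weinberg heterozygote frequency:
q = 1 - p = 1 - 0.3261 = 0.6739
2pq = 2 * 0.3261 * 0.6739 = 0.4395

0.4395


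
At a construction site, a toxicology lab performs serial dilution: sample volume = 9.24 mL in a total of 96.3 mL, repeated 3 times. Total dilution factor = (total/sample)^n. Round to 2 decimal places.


Dilution factor calculation:
Single dilution = V_total / V_sample = 96.3 / 9.24 ≈ 10.422078
Number of dilutions = 3
Total DF = (96.3 / 9.24)^3 (full precision, rounded at the end) = 1132.04

1132.04


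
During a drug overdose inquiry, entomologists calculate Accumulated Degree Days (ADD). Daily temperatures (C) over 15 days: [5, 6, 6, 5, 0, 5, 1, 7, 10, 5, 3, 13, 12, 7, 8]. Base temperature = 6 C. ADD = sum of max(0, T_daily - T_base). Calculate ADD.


Computing ADD day by day:
Day 1: max(0, 5 - 6) = 0
Day 2: max(0, 6 - 6) = 0
Day 3: max(0, 6 - 6) = 0
Day 4: max(0, 5 - 6) = 0
Day 5: max(0, 0 - 6) = 0
Day 6: max(0, 5 - 6) = 0
Day 7: max(0, 1 - 6) = 0
Day 8: max(0, 7 - 6) = 1
Day 9: max(0, 10 - 6) = 4
Day 10: max(0, 5 - 6) = 0
Day 11: max(0, 3 - 6) = 0
Day 12: max(0, 13 - 6) = 7
Day 13: max(0, 12 - 6) = 6
Day 14: max(0, 7 - 6) = 1
Day 15: max(0, 8 - 6) = 2
Total ADD = 21

21


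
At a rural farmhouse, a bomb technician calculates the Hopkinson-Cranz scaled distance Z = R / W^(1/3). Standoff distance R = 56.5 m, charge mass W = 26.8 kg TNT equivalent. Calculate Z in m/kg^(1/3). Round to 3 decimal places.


Scaled distance calculation:
W^(1/3) = 26.8^(1/3) = 2.992574
Z = R / W^(1/3) = 56.5 / 2.992574
Z = 18.880 m/kg^(1/3)

18.880


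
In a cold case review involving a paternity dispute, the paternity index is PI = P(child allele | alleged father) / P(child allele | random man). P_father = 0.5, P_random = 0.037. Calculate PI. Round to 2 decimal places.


Paternity Index calculation:
PI = P(allele|father) / P(allele|random)
PI = 0.5 / 0.037
PI = 13.51

13.51


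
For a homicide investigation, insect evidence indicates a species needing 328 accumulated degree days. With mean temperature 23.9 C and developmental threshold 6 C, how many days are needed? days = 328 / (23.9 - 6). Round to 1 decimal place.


Insect development time:
Effective temperature = avg_temp - T_base = 23.9 - 6 = 17.9 C
Days = ADD / effective_temp = 328 / 17.9 = 18.3 days

18.3


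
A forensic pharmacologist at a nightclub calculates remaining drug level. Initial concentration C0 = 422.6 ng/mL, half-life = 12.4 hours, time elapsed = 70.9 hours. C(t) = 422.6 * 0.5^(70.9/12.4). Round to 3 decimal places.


Drug concentration decay:
Number of half-lives = t / t_half = 70.9 / 12.4 = 5.717742
Decay factor = 0.5^5.717742 = 0.01900151
C(t) = 422.6 * 0.01900151 = 8.030 ng/mL

8.030


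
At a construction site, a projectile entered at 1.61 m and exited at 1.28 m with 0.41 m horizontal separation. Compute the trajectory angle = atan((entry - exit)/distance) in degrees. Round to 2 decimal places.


Bullet trajectory angle:
Height difference = 1.61 - 1.28 = 0.33 m
angle = atan(0.33 / 0.41)
angle = atan(0.804878)
angle = 38.83 degrees

38.83


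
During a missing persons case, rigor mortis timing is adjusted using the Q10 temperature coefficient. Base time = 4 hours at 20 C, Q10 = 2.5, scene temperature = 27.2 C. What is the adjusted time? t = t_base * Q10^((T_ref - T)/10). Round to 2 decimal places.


Rigor mortis time adjustment:
Exponent = (T_ref - T_actual) / 10 = (20 - 27.2) / 10 = -0.72
Q10 factor = 2.5^-0.72 = 0.51699
t_adjusted = 4 * 0.51699 = 2.07 hours

2.07


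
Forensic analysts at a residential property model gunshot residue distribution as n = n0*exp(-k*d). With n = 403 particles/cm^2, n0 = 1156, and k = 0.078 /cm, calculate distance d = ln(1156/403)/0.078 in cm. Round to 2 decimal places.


GSR distance calculation:
n0/n = 1156 / 403 = 2.868486
ln(n0/n) = 1.053784
d = 1.053784 / 0.078 = 13.51 cm

13.51


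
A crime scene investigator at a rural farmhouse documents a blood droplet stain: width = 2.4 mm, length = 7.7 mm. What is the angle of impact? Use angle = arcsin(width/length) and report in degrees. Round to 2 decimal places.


Blood spatter impact angle calculation:
width / length = 2.4 / 7.7 = 0.311688
angle = arcsin(0.311688)
angle = 18.16 degrees

18.16


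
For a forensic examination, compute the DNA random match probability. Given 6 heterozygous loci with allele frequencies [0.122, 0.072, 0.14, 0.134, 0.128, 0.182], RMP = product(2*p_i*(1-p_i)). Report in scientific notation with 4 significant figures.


Computing RMP for 6 loci:
Locus 1: 2 * 0.122 * 0.878 = 0.214232
Locus 2: 2 * 0.072 * 0.928 = 0.133632
Locus 3: 2 * 0.14 * 0.86 = 0.2408
Locus 4: 2 * 0.134 * 0.866 = 0.232088
Locus 5: 2 * 0.128 * 0.872 = 0.223232
Locus 6: 2 * 0.182 * 0.818 = 0.297752
RMP = 1.063e-04

1.063e-04


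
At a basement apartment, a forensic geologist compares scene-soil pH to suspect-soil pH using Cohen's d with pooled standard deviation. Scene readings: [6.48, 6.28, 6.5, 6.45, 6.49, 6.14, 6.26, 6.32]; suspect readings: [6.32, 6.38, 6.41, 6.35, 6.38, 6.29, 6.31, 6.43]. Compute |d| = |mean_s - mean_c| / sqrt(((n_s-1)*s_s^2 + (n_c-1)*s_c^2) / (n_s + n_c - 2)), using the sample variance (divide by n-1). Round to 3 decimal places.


Pooled-variance Cohen's d for soil pH comparison:
Scene mean = 50.92 / 8 = 6.365
Suspect mean = 50.87 / 8 = 6.35875
Scene sample variance s_s^2 = 0.017886
Suspect sample variance s_c^2 = 0.00247
Pooled variance = ((n_s-1)*s_s^2 + (n_c-1)*s_c^2) / (n_s + n_c - 2) = 0.010178
Pooled SD = sqrt(0.010178) = 0.100886
Mean difference = 0.00625
|d| = |0.00625| / 0.100886 = 0.062

0.062


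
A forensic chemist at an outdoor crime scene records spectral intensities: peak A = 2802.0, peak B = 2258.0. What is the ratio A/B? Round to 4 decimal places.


Spectral peak ratio:
Peak A = 2802.0 counts
Peak B = 2258.0 counts
Ratio = 2802.0 / 2258.0 = 1.2409

1.2409


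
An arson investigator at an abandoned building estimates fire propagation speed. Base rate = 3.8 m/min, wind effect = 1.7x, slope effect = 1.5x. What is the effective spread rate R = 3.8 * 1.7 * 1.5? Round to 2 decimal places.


Fire spread rate calculation:
R = R0 * wind_factor * slope_factor
= 3.8 * 1.7 * 1.5
= 6.46 * 1.5
= 9.69 m/min

9.69


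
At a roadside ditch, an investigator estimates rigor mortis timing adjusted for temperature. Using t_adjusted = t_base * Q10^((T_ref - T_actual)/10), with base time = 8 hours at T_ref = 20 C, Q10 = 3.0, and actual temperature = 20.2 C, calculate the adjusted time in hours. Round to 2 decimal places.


Rigor mortis time adjustment:
Exponent = (T_ref - T_actual) / 10 = (20 - 20.2) / 10 = -0.02
Q10 factor = 3.0^-0.02 = 0.97827
t_adjusted = 8 * 0.97827 = 7.83 hours

7.83


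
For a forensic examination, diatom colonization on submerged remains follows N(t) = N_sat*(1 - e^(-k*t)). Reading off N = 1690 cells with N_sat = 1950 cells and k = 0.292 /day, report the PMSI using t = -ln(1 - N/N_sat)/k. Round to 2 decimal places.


PMSI from diatom colonization curve:
N / N_sat = 1690 / 1950 = 0.866667
1 - N/N_sat = 0.133333
ln(1 - N/N_sat) = -2.014906
t = -ln(1 - N/N_sat) / k = -(-2.014906) / 0.292 = 6.90 days

6.90


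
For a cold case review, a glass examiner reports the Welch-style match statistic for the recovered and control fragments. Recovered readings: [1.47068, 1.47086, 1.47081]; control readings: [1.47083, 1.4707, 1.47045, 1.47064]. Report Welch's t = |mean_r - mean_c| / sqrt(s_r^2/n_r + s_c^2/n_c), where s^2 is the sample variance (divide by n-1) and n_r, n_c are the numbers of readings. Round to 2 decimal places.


Welch's t-criterion for glass RI comparison:
Recovered mean = sum / n_r = 4.41235 / 3 = 1.4707833
Control mean = sum / n_c = 5.88262 / 4 = 1.470655
Recovered sample variance s_r^2 = 8.63333e-09
Control sample variance s_c^2 = 2.49667e-08
Welch SE (unpooled) = sqrt(s_r^2/n_r + s_c^2/n_c) = sqrt(2.87778e-09 + 6.24167e-09) = sqrt(9.11945e-09) = 9.54958e-05
|mean_r - mean_c| = 0.000128333
t = 0.000128333 / 9.54958e-05 = 1.34

1.34


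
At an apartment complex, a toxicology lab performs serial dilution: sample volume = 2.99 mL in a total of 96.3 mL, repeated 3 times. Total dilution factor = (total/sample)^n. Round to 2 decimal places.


Dilution factor calculation:
Single dilution = V_total / V_sample = 96.3 / 2.99 ≈ 32.207358
Number of dilutions = 3
Total DF = (96.3 / 2.99)^3 (full precision, rounded at the end) = 33409.14

33409.14


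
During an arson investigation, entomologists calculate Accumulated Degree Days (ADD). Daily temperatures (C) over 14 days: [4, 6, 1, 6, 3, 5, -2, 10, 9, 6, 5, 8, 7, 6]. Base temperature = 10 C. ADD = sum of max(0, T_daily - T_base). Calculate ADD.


Computing ADD day by day:
Day 1: max(0, 4 - 10) = 0
Day 2: max(0, 6 - 10) = 0
Day 3: max(0, 1 - 10) = 0
Day 4: max(0, 6 - 10) = 0
Day 5: max(0, 3 - 10) = 0
Day 6: max(0, 5 - 10) = 0
Day 7: max(0, -2 - 10) = 0
Day 8: max(0, 10 - 10) = 0
Day 9: max(0, 9 - 10) = 0
Day 10: max(0, 6 - 10) = 0
Day 11: max(0, 5 - 10) = 0
Day 12: max(0, 8 - 10) = 0
Day 13: max(0, 7 - 10) = 0
Day 14: max(0, 6 - 10) = 0
Total ADD = 0

0


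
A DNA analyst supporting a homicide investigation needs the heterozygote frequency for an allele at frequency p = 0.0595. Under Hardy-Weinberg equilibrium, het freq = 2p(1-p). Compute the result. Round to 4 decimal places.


Hardy-Weinberg heterozygote frequency:
q = 1 - p = 1 - 0.0595 = 0.9405
2pq = 2 * 0.0595 * 0.9405 = 0.1119

0.1119


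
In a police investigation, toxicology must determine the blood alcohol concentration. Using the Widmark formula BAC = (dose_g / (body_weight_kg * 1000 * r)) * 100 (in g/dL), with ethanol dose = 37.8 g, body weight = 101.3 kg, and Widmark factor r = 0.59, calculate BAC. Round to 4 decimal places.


Applying the Widmark formula:
BAC = (dose_g / (body_wt * 1000 * r)) * 100
Denominator = 101.3 * 1000 * 0.59 = 59767
BAC = (37.8 / 59767) * 100
BAC = 0.0632 g/dL

0.0632


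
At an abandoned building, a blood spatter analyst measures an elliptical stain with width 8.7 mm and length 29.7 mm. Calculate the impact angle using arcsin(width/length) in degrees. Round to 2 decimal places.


Blood spatter impact angle calculation:
width / length = 8.7 / 29.7 = 0.292929
angle = arcsin(0.292929)
angle = 17.03 degrees

17.03


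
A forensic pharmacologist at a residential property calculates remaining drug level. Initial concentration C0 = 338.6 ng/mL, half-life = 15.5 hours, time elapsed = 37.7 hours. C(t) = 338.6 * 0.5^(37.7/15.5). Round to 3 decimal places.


Drug concentration decay:
Number of half-lives = t / t_half = 37.7 / 15.5 = 2.432258
Decay factor = 0.5^2.432258 = 0.18527524
C(t) = 338.6 * 0.18527524 = 62.734 ng/mL

62.734


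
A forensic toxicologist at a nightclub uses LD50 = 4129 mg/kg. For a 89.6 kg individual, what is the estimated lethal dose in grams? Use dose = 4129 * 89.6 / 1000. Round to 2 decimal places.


Lethal dose calculation:
Lethal dose = LD50 * body_weight / 1000
= 4129 * 89.6 / 1000
= 369958.4 / 1000
= 369.96 g

369.96


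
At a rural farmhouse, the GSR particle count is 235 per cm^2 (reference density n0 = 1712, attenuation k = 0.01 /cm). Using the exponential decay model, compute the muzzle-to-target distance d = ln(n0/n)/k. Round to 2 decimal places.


GSR distance calculation:
n0/n = 1712 / 235 = 7.285106
ln(n0/n) = 1.985832
d = 1.985832 / 0.01 = 198.58 cm

198.58


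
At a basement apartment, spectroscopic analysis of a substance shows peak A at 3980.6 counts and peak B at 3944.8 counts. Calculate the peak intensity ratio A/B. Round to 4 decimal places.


Spectral peak ratio:
Peak A = 3980.6 counts
Peak B = 3944.8 counts
Ratio = 3980.6 / 3944.8 = 1.0091

1.0091


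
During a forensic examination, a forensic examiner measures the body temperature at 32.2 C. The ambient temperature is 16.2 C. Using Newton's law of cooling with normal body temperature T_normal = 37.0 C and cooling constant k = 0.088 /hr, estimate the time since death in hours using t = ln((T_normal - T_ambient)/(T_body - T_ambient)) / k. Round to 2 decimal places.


Using Newton's law of cooling:
t = ln((T_normal - T_ambient) / (T_body - T_ambient)) / k
T_normal - T_ambient = 20.8
T_body - T_ambient = 16.0
Ratio = 1.3
ln(ratio) = 0.262364
t = 0.262364 / 0.088 = 2.98 hours

2.98


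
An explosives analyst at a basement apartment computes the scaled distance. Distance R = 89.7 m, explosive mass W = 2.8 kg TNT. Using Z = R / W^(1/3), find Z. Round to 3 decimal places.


Scaled distance calculation:
W^(1/3) = 2.8^(1/3) = 1.40946
Z = R / W^(1/3) = 89.7 / 1.40946
Z = 63.641 m/kg^(1/3)

63.641


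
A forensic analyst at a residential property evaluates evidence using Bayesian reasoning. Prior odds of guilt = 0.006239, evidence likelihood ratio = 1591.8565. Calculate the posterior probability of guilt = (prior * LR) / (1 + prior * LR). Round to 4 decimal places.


Bayesian evidence evaluation:
Posterior odds = prior_odds * LR = 0.006239 * 1591.8565 = 9.931593
Posterior probability = posterior_odds / (1 + posterior_odds)
= 9.931593 / (1 + 9.931593)
= 9.931593 / 10.931593
= 0.9085

0.9085


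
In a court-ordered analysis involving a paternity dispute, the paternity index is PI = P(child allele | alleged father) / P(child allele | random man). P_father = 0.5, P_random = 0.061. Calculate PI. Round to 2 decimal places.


Paternity Index calculation:
PI = P(allele|father) / P(allele|random)
PI = 0.5 / 0.061
PI = 8.20

8.20


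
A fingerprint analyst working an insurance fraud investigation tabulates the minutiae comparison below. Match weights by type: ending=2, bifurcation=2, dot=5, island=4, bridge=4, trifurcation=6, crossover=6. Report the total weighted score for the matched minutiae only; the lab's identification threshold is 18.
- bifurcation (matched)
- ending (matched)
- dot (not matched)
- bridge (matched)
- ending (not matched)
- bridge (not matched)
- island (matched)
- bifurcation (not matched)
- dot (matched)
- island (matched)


Weighted minutiae match score:
  bifurcation: matched, +2 (running total 2)
  ending: matched, +2 (running total 4)
  dot: not matched, +0
  bridge: matched, +4 (running total 8)
  ending: not matched, +0
  bridge: not matched, +0
  island: matched, +4 (running total 12)
  bifurcation: not matched, +0
  dot: matched, +5 (running total 17)
  island: matched, +4 (running total 21)
Total score = 21
Threshold = 18; verdict = identification

21


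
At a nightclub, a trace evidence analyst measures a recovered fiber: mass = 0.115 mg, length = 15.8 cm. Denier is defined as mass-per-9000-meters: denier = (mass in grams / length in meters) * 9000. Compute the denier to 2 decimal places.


Denier calculation:
Mass in grams = 0.115 mg / 1000 = 0.000115 g
Length in meters = 15.8 cm / 100 = 0.158 m
Linear density = mass / length = 0.000115 / 0.158 = 0.00072785 g/m
Denier = (g/m) * 9000 = 0.00072785 * 9000 = 6.55

6.55


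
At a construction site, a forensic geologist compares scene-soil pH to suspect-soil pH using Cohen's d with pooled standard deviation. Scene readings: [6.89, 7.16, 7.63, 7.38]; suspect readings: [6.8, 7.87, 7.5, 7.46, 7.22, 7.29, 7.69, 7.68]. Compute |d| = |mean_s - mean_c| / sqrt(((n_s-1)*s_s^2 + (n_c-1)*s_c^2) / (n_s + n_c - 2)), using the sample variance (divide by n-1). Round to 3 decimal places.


Pooled-variance Cohen's d for soil pH comparison:
Scene mean = 29.06 / 4 = 7.265
Suspect mean = 59.51 / 8 = 7.43875
Scene sample variance s_s^2 = 0.099367
Suspect sample variance s_c^2 = 0.112784
Pooled variance = ((n_s-1)*s_s^2 + (n_c-1)*s_c^2) / (n_s + n_c - 2) = 0.108759
Pooled SD = sqrt(0.108759) = 0.329786
Mean difference = -0.17375
|d| = |-0.17375| / 0.329786 = 0.527

0.527


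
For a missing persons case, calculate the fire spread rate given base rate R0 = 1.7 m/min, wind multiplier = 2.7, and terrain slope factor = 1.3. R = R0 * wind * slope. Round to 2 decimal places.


Fire spread rate calculation:
R = R0 * wind_factor * slope_factor
= 1.7 * 2.7 * 1.3
= 4.59 * 1.3
= 5.97 m/min

5.97


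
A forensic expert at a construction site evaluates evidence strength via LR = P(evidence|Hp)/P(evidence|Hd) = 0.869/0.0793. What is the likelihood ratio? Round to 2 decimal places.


Likelihood ratio calculation:
LR = P(E|Hp) / P(E|Hd)
LR = 0.869 / 0.0793
LR = 10.96

10.96


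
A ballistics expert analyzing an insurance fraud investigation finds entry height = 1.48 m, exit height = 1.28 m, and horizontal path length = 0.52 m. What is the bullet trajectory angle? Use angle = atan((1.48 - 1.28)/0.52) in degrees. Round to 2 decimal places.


Bullet trajectory angle:
Height difference = 1.48 - 1.28 = 0.2 m
angle = atan(0.2 / 0.52)
angle = atan(0.384615)
angle = 21.04 degrees

21.04


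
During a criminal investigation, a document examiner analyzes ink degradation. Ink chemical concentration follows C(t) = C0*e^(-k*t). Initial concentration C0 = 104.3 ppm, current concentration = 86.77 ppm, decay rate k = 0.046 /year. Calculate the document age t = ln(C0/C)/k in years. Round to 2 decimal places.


Document age estimation:
C0/C = 104.3 / 86.77 = 1.202028
ln(C0/C) = 0.18401
t = 0.18401 / 0.046 = 4.00 years

4.00


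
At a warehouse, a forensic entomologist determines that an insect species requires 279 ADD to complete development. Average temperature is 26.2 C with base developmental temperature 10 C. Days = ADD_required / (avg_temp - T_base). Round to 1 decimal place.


Insect development time:
Effective temperature = avg_temp - T_base = 26.2 - 10 = 16.2 C
Days = ADD / effective_temp = 279 / 16.2 = 17.2 days

17.2


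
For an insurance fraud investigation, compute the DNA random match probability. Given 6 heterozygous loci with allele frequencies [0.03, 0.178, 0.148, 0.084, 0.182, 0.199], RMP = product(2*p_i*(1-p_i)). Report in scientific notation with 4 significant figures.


Computing RMP for 6 loci:
Locus 1: 2 * 0.03 * 0.97 = 0.0582
Locus 2: 2 * 0.178 * 0.822 = 0.292632
Locus 3: 2 * 0.148 * 0.852 = 0.252192
Locus 4: 2 * 0.084 * 0.916 = 0.153888
Locus 5: 2 * 0.182 * 0.818 = 0.297752
Locus 6: 2 * 0.199 * 0.801 = 0.318798
RMP = 6.274e-05

6.274e-05


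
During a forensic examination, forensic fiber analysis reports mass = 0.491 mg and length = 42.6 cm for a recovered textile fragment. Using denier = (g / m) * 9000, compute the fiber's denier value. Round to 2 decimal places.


Denier calculation:
Mass in grams = 0.491 mg / 1000 = 0.000491 g
Length in meters = 42.6 cm / 100 = 0.426 m
Linear density = mass / length = 0.000491 / 0.426 = 0.00115258 g/m
Denier = (g/m) * 9000 = 0.00115258 * 9000 = 10.37

10.37


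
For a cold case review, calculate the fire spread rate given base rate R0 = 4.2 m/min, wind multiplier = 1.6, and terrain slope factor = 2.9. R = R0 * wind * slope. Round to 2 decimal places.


Fire spread rate calculation:
R = R0 * wind_factor * slope_factor
= 4.2 * 1.6 * 2.9
= 6.72 * 2.9
= 19.49 m/min

19.49


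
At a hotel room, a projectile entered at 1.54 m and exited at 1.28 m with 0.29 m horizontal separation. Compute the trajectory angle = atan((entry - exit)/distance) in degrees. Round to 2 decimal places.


Bullet trajectory angle:
Height difference = 1.54 - 1.28 = 0.26 m
angle = atan(0.26 / 0.29)
angle = atan(0.896552)
angle = 41.88 degrees

41.88


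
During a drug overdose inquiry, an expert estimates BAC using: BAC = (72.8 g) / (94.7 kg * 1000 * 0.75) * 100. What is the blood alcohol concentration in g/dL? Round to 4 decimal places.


Applying the Widmark formula:
BAC = (dose_g / (body_wt * 1000 * r)) * 100
Denominator = 94.7 * 1000 * 0.75 = 71025
BAC = (72.8 / 71025) * 100
BAC = 0.1025 g/dL

0.1025


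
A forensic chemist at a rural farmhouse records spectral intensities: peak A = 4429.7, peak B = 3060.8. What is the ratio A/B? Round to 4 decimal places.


Spectral peak ratio:
Peak A = 4429.7 counts
Peak B = 3060.8 counts
Ratio = 4429.7 / 3060.8 = 1.4472

1.4472


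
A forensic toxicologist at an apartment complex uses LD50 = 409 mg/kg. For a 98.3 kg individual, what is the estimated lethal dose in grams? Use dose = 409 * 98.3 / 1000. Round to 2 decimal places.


Lethal dose calculation:
Lethal dose = LD50 * body_weight / 1000
= 409 * 98.3 / 1000
= 40204.7 / 1000
= 40.20 g

40.20


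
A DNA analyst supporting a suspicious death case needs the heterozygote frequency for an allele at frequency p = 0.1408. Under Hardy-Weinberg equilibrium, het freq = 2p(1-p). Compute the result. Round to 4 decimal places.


Hardy-Weinberg heterozygote frequency:
q = 1 - p = 1 - 0.1408 = 0.8592
2pq = 2 * 0.1408 * 0.8592 = 0.2420

0.2420


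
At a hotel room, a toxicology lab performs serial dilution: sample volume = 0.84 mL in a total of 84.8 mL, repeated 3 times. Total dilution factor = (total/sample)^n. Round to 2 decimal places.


Dilution factor calculation:
Single dilution = V_total / V_sample = 84.8 / 0.84 ≈ 100.952381
Number of dilutions = 3
Total DF = (84.8 / 0.84)^3 (full precision, rounded at the end) = 1028844.40

1028844.40


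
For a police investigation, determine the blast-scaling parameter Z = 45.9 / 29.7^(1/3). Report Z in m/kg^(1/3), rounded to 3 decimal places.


Scaled distance calculation:
W^(1/3) = 29.7^(1/3) = 3.09684
Z = R / W^(1/3) = 45.9 / 3.09684
Z = 14.822 m/kg^(1/3)

14.822


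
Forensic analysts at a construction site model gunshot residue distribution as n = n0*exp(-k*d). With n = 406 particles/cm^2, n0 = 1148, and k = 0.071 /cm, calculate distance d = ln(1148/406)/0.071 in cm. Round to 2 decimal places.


GSR distance calculation:
n0/n = 1148 / 406 = 2.827586
ln(n0/n) = 1.039423
d = 1.039423 / 0.071 = 14.64 cm

14.64


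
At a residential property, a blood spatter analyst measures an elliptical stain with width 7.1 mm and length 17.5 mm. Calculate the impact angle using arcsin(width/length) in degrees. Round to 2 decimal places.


Blood spatter impact angle calculation:
width / length = 7.1 / 17.5 = 0.405714
angle = arcsin(0.405714)
angle = 23.94 degrees

23.94


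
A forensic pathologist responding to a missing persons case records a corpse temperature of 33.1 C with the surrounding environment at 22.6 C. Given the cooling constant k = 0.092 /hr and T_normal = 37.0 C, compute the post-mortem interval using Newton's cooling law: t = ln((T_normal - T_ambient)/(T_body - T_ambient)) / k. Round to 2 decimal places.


Using Newton's law of cooling:
t = ln((T_normal - T_ambient) / (T_body - T_ambient)) / k
T_normal - T_ambient = 14.4
T_body - T_ambient = 10.5
Ratio = 1.371429
ln(ratio) = 0.315853
t = 0.315853 / 0.092 = 3.43 hours

3.43


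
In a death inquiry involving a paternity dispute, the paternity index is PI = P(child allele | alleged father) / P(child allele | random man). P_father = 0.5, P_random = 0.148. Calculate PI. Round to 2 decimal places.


Paternity Index calculation:
PI = P(allele|father) / P(allele|random)
PI = 0.5 / 0.148
PI = 3.38

3.38


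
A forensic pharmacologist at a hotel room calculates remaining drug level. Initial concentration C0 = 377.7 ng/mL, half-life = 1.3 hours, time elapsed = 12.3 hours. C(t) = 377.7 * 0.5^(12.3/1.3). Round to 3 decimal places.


Drug concentration decay:
Number of half-lives = t / t_half = 12.3 / 1.3 = 9.461538
Decay factor = 0.5^9.461538 = 0.00141838
C(t) = 377.7 * 0.00141838 = 0.536 ng/mL

0.536


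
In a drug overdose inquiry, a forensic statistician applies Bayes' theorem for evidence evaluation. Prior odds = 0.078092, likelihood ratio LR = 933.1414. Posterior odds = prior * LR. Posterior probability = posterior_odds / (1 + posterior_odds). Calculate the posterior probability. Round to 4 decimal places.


Bayesian evidence evaluation:
Posterior odds = prior_odds * LR = 0.078092 * 933.1414 = 72.87088
Posterior probability = posterior_odds / (1 + posterior_odds)
= 72.87088 / (1 + 72.87088)
= 72.87088 / 73.87088
= 0.9865

0.9865


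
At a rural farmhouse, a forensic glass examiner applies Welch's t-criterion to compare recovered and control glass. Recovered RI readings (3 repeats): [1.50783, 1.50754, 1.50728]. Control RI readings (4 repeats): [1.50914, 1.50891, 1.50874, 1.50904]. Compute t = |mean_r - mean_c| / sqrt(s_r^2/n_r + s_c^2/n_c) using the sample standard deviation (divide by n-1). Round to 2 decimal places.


Welch's t-criterion for glass RI comparison:
Recovered mean = sum / n_r = 4.52265 / 3 = 1.50755
Control mean = sum / n_c = 6.03583 / 4 = 1.5089575
Recovered sample variance s_r^2 = 7.57e-08
Control sample variance s_c^2 = 2.98917e-08
Welch SE (unpooled) = sqrt(s_r^2/n_r + s_c^2/n_c) = sqrt(2.52333e-08 + 7.47292e-09) = sqrt(3.27062e-08) = 0.000180849
|mean_r - mean_c| = 0.0014075
t = 0.0014075 / 0.000180849 = 7.78

7.78


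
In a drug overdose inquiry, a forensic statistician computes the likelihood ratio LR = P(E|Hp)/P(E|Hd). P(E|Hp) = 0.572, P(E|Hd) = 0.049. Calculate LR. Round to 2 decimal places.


Likelihood ratio calculation:
LR = P(E|Hp) / P(E|Hd)
LR = 0.572 / 0.049
LR = 11.67

11.67


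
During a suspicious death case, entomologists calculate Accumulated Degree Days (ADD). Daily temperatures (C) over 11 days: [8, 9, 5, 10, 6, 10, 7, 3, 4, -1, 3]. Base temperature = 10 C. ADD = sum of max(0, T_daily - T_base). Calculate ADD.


Computing ADD day by day:
Day 1: max(0, 8 - 10) = 0
Day 2: max(0, 9 - 10) = 0
Day 3: max(0, 5 - 10) = 0
Day 4: max(0, 10 - 10) = 0
Day 5: max(0, 6 - 10) = 0
Day 6: max(0, 10 - 10) = 0
Day 7: max(0, 7 - 10) = 0
Day 8: max(0, 3 - 10) = 0
Day 9: max(0, 4 - 10) = 0
Day 10: max(0, -1 - 10) = 0
Day 11: max(0, 3 - 10) = 0
Total ADD = 0

0


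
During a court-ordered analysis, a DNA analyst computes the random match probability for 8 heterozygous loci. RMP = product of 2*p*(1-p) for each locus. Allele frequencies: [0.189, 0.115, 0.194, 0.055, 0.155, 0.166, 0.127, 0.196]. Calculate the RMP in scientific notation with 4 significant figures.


Computing RMP for 8 loci:
Locus 1: 2 * 0.189 * 0.811 = 0.306558
Locus 2: 2 * 0.115 * 0.885 = 0.20355
Locus 3: 2 * 0.194 * 0.806 = 0.312728
Locus 4: 2 * 0.055 * 0.945 = 0.10395
Locus 5: 2 * 0.155 * 0.845 = 0.26195
Locus 6: 2 * 0.166 * 0.834 = 0.276888
Locus 7: 2 * 0.127 * 0.873 = 0.221742
Locus 8: 2 * 0.196 * 0.804 = 0.315168
RMP = 1.028e-05

1.028e-05


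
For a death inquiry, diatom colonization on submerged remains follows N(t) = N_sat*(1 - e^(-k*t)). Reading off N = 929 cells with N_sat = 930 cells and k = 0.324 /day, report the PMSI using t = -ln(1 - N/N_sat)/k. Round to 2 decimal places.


PMSI from diatom colonization curve:
N / N_sat = 929 / 930 = 0.998925
1 - N/N_sat = 0.001075
ln(1 - N/N_sat) = -6.835435
t = -ln(1 - N/N_sat) / k = -(-6.835435) / 0.324 = 21.10 days

21.10


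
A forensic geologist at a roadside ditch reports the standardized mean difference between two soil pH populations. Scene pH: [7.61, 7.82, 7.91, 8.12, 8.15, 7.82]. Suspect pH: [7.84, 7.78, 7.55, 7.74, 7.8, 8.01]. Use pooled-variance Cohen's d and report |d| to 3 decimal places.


Pooled-variance Cohen's d for soil pH comparison:
Scene mean = 47.43 / 6 = 7.905
Suspect mean = 46.72 / 6 = 7.786667
Scene sample variance s_s^2 = 0.04155
Suspect sample variance s_c^2 = 0.022227
Pooled variance = ((n_s-1)*s_s^2 + (n_c-1)*s_c^2) / (n_s + n_c - 2) = 0.031888
Pooled SD = sqrt(0.031888) = 0.178572
Mean difference = 0.118333
|d| = |0.118333| / 0.178572 = 0.663

0.663


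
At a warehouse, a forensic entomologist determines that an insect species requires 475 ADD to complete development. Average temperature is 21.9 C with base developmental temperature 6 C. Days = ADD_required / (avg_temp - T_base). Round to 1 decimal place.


Insect development time:
Effective temperature = avg_temp - T_base = 21.9 - 6 = 15.9 C
Days = ADD / effective_temp = 475 / 15.9 = 29.9 days

29.9


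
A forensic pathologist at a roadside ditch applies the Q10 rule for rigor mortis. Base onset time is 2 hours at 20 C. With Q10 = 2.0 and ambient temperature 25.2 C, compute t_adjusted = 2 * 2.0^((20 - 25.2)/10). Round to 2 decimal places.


Rigor mortis time adjustment:
Exponent = (T_ref - T_actual) / 10 = (20 - 25.2) / 10 = -0.52
Q10 factor = 2.0^-0.52 = 0.69737
t_adjusted = 2 * 0.69737 = 1.39 hours

1.39


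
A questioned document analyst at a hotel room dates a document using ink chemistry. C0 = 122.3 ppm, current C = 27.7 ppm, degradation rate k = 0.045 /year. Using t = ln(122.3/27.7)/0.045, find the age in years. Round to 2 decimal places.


Document age estimation:
C0/C = 122.3 / 27.7 = 4.415162
ln(C0/C) = 1.485045
t = 1.485045 / 0.045 = 33.00 years

33.00


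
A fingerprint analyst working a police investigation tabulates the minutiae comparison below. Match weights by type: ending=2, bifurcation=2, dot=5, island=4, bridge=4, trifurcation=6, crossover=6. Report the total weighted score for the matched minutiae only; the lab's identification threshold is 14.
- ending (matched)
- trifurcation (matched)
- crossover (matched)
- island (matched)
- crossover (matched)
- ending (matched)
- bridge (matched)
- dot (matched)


Weighted minutiae match score:
  ending: matched, +2 (running total 2)
  trifurcation: matched, +6 (running total 8)
  crossover: matched, +6 (running total 14)
  island: matched, +4 (running total 18)
  crossover: matched, +6 (running total 24)
  ending: matched, +2 (running total 26)
  bridge: matched, +4 (running total 30)
  dot: matched, +5 (running total 35)
Total score = 35
Threshold = 14; verdict = identification

35


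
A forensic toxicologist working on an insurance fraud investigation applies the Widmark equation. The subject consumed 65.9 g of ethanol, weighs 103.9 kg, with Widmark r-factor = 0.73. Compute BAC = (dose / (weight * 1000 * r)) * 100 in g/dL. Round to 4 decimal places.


Applying the Widmark formula:
BAC = (dose_g / (body_wt * 1000 * r)) * 100
Denominator = 103.9 * 1000 * 0.73 = 75847
BAC = (65.9 / 75847) * 100
BAC = 0.0869 g/dL

0.0869


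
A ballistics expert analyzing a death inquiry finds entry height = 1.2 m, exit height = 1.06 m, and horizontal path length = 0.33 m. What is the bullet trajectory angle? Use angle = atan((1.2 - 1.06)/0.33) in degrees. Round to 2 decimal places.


Bullet trajectory angle:
Height difference = 1.2 - 1.06 = 0.14 m
angle = atan(0.14 / 0.33)
angle = atan(0.424242)
angle = 22.99 degrees

22.99


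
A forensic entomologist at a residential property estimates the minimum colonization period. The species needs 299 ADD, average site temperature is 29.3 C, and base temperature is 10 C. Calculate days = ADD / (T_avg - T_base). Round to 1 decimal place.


Insect development time:
Effective temperature = avg_temp - T_base = 29.3 - 10 = 19.3 C
Days = ADD / effective_temp = 299 / 19.3 = 15.5 days

15.5


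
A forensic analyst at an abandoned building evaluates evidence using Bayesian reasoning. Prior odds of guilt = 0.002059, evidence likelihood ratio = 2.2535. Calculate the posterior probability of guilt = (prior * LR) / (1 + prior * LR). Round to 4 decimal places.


Bayesian evidence evaluation:
Posterior odds = prior_odds * LR = 0.002059 * 2.2535 = 0.004639956
Posterior probability = posterior_odds / (1 + posterior_odds)
= 0.004639956 / (1 + 0.004639956)
= 0.004639956 / 1.004639956
= 0.0046

0.0046
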